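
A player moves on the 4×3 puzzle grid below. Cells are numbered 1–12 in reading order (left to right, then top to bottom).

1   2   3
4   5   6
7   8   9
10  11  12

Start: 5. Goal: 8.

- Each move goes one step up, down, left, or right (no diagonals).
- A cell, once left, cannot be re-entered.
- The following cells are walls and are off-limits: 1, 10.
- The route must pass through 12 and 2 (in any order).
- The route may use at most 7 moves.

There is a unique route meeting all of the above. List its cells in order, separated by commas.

The 7-move cap with required stops at 12, 2 leaves no slack for detours.
Route from 5: up to 2, right to 3, 3× down (reaching 12), left to 11, up to 8 — 7 moves in all.
Check: all required cells visited; 7 ≤ 7 moves.

5, 2, 3, 6, 9, 12, 11, 8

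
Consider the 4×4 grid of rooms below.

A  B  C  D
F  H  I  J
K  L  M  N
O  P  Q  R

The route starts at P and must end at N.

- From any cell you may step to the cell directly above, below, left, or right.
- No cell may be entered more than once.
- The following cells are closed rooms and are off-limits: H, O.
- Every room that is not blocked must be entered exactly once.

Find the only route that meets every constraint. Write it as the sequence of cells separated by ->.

Need to visit all 14 open cells exactly once, starting at P and ending at N.
Cell F has only two open neighbours (A and K), so the path must pass straight through it: one of those is the cell it's entered from and the other is where it exits.
Route from P: up to L, left to K, 2× up (reaching A), 3× right (reaching D), down to J, left to I, 2× down (reaching Q), right to R, up to N — 13 moves in all.
Check: all 14 open cells covered.

P -> L -> K -> F -> A -> B -> C -> D -> J -> I -> M -> Q -> R -> N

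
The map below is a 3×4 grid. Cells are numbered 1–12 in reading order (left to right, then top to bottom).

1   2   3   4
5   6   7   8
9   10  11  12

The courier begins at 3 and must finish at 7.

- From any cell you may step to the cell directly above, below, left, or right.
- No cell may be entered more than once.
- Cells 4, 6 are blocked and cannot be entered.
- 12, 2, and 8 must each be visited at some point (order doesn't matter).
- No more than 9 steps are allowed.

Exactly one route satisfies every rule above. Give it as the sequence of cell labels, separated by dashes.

3 - 2 - 1 - 5 - 9 - 10 - 11 - 12 - 8 - 7

Any route must reach 12, 2, and 8 and still end at 7 within 9 moves, so the order of the required stops is forced.
Route from 3: 2× left (reaching 1), 2× down (reaching 9), 3× right (reaching 12), up to 8, left to 7 — 9 moves in all.
Check: all required cells visited; 9 ≤ 9 moves.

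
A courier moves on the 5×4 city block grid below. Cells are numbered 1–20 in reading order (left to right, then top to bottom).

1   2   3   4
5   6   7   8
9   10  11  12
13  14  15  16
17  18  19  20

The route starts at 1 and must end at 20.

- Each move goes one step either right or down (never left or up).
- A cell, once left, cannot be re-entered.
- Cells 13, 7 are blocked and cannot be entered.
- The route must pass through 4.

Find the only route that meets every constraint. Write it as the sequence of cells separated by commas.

1, 2, 3, 4, 8, 12, 16, 20

Moves only go right or down, so the column and row indices never decrease.
Route from 1: right 3 to 4, down 4 to 20 — 7 moves in all.
Check: all required cells visited.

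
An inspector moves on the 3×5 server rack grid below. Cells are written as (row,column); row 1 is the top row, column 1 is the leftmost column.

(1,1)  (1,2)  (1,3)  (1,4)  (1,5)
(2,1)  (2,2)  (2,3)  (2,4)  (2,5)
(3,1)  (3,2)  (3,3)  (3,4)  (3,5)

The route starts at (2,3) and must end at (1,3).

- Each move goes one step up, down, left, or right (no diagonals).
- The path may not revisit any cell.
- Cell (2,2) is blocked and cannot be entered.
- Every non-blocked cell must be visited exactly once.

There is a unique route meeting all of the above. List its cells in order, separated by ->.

Need to visit all 14 open cells exactly once, starting at (2,3) and ending at (1,3).
Cell (3,1) has only two open neighbours ((2,1) and (3,2)), so the path must pass straight through it: one of those is the cell it's entered from and the other is where it exits.
Route from (2,3): right 1 to (2,4), up 1 to (1,4), right 1 to (1,5), down 2 to (3,5), left 4 to (3,1), up 2 to (1,1), right 2 to (1,3) — 13 moves in all.
Check: all 14 open cells covered.

(2,3) -> (2,4) -> (1,4) -> (1,5) -> (2,5) -> (3,5) -> (3,4) -> (3,3) -> (3,2) -> (3,1) -> (2,1) -> (1,1) -> (1,2) -> (1,3)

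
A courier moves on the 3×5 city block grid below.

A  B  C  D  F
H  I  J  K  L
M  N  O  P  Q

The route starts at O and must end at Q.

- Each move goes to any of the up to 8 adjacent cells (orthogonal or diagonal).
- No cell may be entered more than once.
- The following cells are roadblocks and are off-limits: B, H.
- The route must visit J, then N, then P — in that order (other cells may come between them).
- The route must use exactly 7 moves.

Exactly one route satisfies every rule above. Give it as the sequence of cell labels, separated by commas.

O, J, N, I, C, K, P, Q

The waypoints must appear in the order J, N, P, with no cell reused.
Route from O: up 1 to J, down-left 1 to N, up 1 to I, up-right 1 to C, down-right 1 to K, down 1 to P, right 1 to Q — 7 moves in all.
Check: order respected (J at step 1, N at step 2, P at step 6); 7 moves as required.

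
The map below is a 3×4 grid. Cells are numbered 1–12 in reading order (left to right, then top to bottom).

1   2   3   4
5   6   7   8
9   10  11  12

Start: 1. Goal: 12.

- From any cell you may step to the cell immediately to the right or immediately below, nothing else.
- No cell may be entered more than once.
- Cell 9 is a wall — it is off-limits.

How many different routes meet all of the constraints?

9

A right/down-only route from 1 to 12 makes exactly 2 down-moves and 3 right-moves in some order.
With no other constraints that would be C(5,2) = 10 routes.
Subtract routes through each blocked cell (inclusion–exclusion for overlaps): − through 9: 1 → 9.
That gives 9 routes.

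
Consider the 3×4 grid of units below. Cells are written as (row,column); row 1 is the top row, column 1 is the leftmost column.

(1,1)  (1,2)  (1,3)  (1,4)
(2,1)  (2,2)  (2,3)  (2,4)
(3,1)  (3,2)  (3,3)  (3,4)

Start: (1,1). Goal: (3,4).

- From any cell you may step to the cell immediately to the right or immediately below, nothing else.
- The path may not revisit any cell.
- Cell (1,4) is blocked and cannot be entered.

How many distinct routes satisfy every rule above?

A right/down-only route from (1,1) to (3,4) makes exactly 2 down-moves and 3 right-moves in some order.
With no other constraints that would be C(5,2) = 10 routes.
Subtract routes through each blocked cell (inclusion–exclusion for overlaps): − through (1,4): 1 → 9.
That gives 9 routes.

9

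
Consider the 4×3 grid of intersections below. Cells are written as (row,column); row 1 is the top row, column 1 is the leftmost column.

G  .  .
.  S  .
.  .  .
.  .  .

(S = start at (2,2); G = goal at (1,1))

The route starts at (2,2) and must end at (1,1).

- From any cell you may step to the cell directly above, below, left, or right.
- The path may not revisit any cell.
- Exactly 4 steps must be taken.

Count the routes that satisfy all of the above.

Need simple routes of exactly 4 moves from (2,2) to (1,1) (Manhattan distance 2, so 1 moves are spent on a detour and 1 undoing it).
Enumerating: (2,2) (3,2) (3,1) (2,1) (1,1) | (2,2) (2,3) (1,3) (1,2) (1,1).
That gives 2 routes.

2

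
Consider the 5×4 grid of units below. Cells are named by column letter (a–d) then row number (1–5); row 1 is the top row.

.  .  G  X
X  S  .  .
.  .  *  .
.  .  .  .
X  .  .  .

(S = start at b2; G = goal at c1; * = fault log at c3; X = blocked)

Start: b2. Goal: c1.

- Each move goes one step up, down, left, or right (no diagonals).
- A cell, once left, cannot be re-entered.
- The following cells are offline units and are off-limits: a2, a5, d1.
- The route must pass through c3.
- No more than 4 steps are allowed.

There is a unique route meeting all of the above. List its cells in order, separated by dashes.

The budget equals the shortest possible length, so every move has to be on a shortest route through the required cells.
Route from b2: down to b3, right to c3, 2× up (reaching c1) — 4 moves in all.
Check: all required cells visited; 4 ≤ 4 moves.

b2 - b3 - c3 - c2 - c1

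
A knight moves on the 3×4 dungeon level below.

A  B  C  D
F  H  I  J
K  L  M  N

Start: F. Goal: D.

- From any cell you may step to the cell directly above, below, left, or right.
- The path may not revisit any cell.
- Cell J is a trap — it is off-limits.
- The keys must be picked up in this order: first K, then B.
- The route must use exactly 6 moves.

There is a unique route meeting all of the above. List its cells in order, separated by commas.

F, K, L, H, B, C, D

The waypoints must appear in the order K, B, with no cell reused.
Route from F: down to K, right to L, 2× up (reaching B), 2× right (reaching D) — 6 moves in all.
Check: order respected (K at step 1, B at step 4); 6 moves as required.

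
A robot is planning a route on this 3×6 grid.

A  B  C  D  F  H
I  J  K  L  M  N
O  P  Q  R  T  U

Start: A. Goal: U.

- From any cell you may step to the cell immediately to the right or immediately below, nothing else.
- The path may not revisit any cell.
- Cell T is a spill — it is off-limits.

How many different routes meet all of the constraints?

A right/down-only route from A to U makes exactly 2 down-moves and 5 right-moves in some order.
With no other constraints that would be C(7,2) = 21 routes.
Subtract routes through each blocked cell (inclusion–exclusion for overlaps): − through T: 15 → 6.
That gives 6 routes.

6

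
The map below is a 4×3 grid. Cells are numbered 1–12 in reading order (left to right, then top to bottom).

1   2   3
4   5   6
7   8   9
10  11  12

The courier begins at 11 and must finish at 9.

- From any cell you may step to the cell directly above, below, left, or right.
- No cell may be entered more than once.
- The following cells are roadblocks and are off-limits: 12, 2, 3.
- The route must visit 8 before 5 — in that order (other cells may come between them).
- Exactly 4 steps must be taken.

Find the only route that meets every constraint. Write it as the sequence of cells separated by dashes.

11 - 8 - 5 - 6 - 9

The waypoints must appear in the order 8, 5, with no cell reused.
Route from 11: 2× up (reaching 5), right to 6, down to 9 — 4 moves in all.
Check: order respected (8 at step 1, 5 at step 2); 4 moves as required.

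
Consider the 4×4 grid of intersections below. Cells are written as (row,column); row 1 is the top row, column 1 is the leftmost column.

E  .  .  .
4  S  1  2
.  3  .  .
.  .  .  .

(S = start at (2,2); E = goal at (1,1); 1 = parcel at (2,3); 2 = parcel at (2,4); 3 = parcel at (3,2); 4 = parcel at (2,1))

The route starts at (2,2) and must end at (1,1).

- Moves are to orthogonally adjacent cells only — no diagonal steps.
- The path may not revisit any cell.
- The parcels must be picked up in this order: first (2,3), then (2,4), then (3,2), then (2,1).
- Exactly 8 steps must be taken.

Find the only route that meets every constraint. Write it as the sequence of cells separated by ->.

The waypoints must appear in the order (2,3), (2,4), (3,2), (2,1), with no cell reused.
Route from (2,2): 2× right (reaching (2,4)), down to (3,4), 3× left (reaching (3,1)), 2× up (reaching (1,1)) — 8 moves in all.
Check: order respected (1 at step 1, 2 at step 2, 3 at step 5, 4 at step 7); 8 moves as required.

(2,2) -> (2,3) -> (2,4) -> (3,4) -> (3,3) -> (3,2) -> (3,1) -> (2,1) -> (1,1)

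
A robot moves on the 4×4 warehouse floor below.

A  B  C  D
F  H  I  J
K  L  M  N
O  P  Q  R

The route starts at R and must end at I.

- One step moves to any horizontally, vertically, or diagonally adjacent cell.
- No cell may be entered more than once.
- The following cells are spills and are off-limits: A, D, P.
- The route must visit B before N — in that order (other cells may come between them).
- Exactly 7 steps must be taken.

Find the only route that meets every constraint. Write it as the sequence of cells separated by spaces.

R M H B C J N I

The waypoints must appear in the order B, N, with no cell reused.
Route from R: up-left 2 to H, up 1 to B, right 1 to C, down-right 1 to J, down 1 to N, up-left 1 to I — 7 moves in all.
Check: order respected (B at step 3, N at step 6); 7 moves as required.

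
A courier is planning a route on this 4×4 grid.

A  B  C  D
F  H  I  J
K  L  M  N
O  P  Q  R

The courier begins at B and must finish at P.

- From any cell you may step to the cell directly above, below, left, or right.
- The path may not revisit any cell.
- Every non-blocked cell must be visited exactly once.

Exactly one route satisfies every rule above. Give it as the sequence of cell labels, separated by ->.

Need to visit all 16 open cells exactly once, starting at B and ending at P.
Cell R has only two open neighbours (N and Q), so the path must pass straight through it: one of those is the cell it's entered from and the other is where it exits.
Route from B: left 1 to A, down 1 to F, right 2 to I, up 1 to C, right 1 to D, down 3 to R, left 1 to Q, up 1 to M, left 2 to K, down 1 to O, right 1 to P — 15 moves in all.
Check: all 16 open cells covered.

B -> A -> F -> H -> I -> C -> D -> J -> N -> R -> Q -> M -> L -> K -> O -> P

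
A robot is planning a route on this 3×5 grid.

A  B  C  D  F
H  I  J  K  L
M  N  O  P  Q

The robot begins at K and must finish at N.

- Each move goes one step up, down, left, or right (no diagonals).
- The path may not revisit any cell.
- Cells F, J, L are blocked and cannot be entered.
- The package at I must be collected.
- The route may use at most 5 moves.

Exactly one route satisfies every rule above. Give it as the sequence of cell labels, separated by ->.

K -> D -> C -> B -> I -> N

Any route must reach I and still end at N within 5 moves, so the order of the required stops is forced.
Route from K: up to D, 2× left (reaching B), 2× down (reaching N) — 5 moves in all.
Check: all required cells visited; 5 ≤ 5 moves.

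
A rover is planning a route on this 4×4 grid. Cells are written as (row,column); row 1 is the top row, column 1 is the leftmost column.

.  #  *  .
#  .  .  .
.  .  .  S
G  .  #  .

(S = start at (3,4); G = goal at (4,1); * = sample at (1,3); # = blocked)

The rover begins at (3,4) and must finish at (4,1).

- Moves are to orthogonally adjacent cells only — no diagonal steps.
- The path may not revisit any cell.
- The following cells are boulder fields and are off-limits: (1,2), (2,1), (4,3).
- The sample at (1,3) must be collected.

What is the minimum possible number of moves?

8

Any route passes through (1,3) somewhere between (3,4) and (4,1). Summing Manhattan distances along the two legs ((3,4) → (1,3) → (4,1)) gives a lower bound of 3 + 5 = 8 moves.
A route of 8 moves achieves this: (3,4) → (2,4) → (1,4) → (1,3) → (2,3) → (3,3) → (3,2) → (4,2) → (4,1).
Since 8 matches the lower bound, it is optimal.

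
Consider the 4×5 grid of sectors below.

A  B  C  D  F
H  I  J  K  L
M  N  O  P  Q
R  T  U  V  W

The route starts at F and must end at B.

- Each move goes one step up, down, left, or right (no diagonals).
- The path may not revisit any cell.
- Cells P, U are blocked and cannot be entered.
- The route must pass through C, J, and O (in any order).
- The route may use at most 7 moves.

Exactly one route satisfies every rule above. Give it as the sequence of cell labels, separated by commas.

F, D, C, J, O, N, I, B

The budget equals the shortest possible length, so every move has to be on a shortest route through the required cells.
Route from F: left 2 to C, down 2 to O, left 1 to N, up 2 to B — 7 moves in all.
Check: all required cells visited; 7 ≤ 7 moves.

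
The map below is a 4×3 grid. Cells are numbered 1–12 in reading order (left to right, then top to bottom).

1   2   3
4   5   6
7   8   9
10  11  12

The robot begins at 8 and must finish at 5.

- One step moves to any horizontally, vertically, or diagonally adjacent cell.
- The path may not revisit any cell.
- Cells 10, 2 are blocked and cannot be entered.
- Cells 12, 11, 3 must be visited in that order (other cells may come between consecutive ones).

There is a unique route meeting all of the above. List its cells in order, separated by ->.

8 -> 12 -> 11 -> 9 -> 6 -> 3 -> 5

The waypoints must appear in the order 12, 11, 3, with no cell reused.
Route from 8: down-right to 12, left to 11, up-right to 9, 2× up (reaching 3), down-left to 5 — 6 moves in all.
Check: order respected (12 at step 1, 11 at step 2, 3 at step 5).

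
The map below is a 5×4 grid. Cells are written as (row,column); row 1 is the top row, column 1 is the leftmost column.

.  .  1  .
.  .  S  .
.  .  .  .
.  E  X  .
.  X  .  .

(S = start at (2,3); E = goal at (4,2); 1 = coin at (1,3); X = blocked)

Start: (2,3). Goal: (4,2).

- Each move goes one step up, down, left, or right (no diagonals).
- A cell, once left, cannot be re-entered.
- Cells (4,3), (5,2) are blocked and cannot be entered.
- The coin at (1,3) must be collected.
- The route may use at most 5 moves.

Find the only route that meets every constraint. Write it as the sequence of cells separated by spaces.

(2,3) (1,3) (1,2) (2,2) (3,2) (4,2)

Any route must reach (1,3) and still end at (4,2) within 5 moves, so the order of the required stops is forced.
Route from (2,3): up to (1,3), left to (1,2), 3× down (reaching (4,2)) — 5 moves in all.
Check: all required cells visited; 5 ≤ 5 moves.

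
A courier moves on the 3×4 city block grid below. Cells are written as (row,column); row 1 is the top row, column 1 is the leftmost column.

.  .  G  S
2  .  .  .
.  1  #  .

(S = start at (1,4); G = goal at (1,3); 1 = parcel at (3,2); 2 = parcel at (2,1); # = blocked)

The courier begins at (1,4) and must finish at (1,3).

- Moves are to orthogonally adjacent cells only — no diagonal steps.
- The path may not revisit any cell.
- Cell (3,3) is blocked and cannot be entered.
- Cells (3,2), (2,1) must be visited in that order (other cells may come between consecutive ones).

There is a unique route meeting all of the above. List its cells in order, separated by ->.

(1,4) -> (2,4) -> (2,3) -> (2,2) -> (3,2) -> (3,1) -> (2,1) -> (1,1) -> (1,2) -> (1,3)

The waypoints must appear in the order (3,2), (2,1), with no cell reused.
Route from (1,4): down 1 to (2,4), left 2 to (2,2), down 1 to (3,2), left 1 to (3,1), up 2 to (1,1), right 2 to (1,3) — 9 moves in all.
Check: order respected (1 at step 4, 2 at step 6).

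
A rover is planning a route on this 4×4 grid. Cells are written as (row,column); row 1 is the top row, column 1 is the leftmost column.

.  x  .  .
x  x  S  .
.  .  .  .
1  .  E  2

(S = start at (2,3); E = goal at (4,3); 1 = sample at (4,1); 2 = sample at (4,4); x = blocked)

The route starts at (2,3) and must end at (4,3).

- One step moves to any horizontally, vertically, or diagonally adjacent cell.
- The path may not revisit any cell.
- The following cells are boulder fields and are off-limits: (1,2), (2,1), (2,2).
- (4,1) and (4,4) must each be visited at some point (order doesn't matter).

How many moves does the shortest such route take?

6

Any route passes through (4,1) and (4,4) in some order between (2,3) and (4,3). Summing Chebyshev distances along each leg and taking the cheapest ordering ((2,3) → (4,1) → (4,4) → (4,3)) gives a lower bound of 2 + 3 + 1 = 6 moves.
A route of 6 moves achieves this: (2,3) → (3,2) → (4,1) → (4,2) → (3,3) → (4,4) → (4,3).
Since 6 matches the lower bound, it is optimal.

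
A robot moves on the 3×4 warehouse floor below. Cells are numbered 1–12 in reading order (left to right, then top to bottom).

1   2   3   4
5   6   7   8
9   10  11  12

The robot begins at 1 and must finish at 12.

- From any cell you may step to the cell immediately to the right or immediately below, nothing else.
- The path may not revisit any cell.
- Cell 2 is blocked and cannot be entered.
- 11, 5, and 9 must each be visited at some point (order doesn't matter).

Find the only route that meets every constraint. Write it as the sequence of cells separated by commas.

1, 5, 9, 10, 11, 12

Moves only go right or down, so the column and row indices never decrease.
Route from 1: 2× down (reaching 9), 3× right (reaching 12) — 5 moves in all.
Check: all required cells visited.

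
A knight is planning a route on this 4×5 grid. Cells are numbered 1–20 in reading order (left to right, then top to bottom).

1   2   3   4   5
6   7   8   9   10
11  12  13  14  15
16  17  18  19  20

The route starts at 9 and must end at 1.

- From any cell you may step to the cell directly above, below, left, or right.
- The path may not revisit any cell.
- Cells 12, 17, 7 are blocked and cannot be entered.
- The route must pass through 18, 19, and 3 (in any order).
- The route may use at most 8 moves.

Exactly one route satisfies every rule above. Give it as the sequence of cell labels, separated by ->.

9 -> 14 -> 19 -> 18 -> 13 -> 8 -> 3 -> 2 -> 1

Any route must reach 18, 19, and 3 and still end at 1 within 8 moves, so the order of the required stops is forced.
Route from 9: 2× down (reaching 19), left to 18, 3× up (reaching 3), 2× left (reaching 1) — 8 moves in all.
Check: all required cells visited; 8 ≤ 8 moves.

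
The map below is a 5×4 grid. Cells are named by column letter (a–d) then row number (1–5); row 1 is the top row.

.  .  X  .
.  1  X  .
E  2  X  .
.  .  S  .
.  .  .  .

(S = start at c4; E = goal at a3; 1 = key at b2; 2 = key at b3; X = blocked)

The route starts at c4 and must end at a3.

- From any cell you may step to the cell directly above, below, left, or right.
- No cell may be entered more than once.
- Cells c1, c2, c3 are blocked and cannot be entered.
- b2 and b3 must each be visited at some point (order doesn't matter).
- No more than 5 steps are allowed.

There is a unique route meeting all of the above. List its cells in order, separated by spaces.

c4 b4 b3 b2 a2 a3

Any route must reach b2 and b3 and still end at a3 within 5 moves, so the order of the required stops is forced.
Route from c4: left to b4, 2× up (reaching b2), left to a2, down to a3 — 5 moves in all.
Check: all required cells visited; 5 ≤ 5 moves.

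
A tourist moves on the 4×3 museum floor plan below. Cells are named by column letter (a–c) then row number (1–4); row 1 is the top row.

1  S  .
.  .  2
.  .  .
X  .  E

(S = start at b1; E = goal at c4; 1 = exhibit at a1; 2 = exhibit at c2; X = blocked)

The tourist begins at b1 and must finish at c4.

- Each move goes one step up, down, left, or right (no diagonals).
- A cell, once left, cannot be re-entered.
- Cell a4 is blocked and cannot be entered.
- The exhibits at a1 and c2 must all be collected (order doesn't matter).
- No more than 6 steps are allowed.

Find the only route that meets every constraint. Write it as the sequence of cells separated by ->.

b1 -> a1 -> a2 -> b2 -> c2 -> c3 -> c4

The budget equals the shortest possible length, so every move has to be on a shortest route through the required cells.
Route from b1: left to a1, down to a2, 2× right (reaching c2), 2× down (reaching c4) — 6 moves in all.
Check: all required cells visited; 6 ≤ 6 moves.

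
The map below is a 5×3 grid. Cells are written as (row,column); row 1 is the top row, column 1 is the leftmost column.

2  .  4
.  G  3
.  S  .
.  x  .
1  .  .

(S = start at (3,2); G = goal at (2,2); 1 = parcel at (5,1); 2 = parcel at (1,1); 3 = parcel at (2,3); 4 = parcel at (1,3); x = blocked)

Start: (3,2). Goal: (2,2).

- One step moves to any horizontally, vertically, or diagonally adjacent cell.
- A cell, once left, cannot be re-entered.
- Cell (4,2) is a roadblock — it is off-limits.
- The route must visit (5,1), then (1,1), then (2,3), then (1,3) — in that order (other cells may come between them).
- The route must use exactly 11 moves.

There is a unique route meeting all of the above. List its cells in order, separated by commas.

(3,2), (4,3), (5,2), (5,1), (4,1), (3,1), (2,1), (1,1), (1,2), (2,3), (1,3), (2,2)

The waypoints must appear in the order (5,1), (1,1), (2,3), (1,3), with no cell reused.
Route from (3,2): down-right 1 to (4,3), down-left 1 to (5,2), left 1 to (5,1), up 4 to (1,1), right 1 to (1,2), down-right 1 to (2,3), up 1 to (1,3), down-left 1 to (2,2) — 11 moves in all.
Check: order respected (1 at step 3, 2 at step 7, 3 at step 9, 4 at step 10); 11 moves as required.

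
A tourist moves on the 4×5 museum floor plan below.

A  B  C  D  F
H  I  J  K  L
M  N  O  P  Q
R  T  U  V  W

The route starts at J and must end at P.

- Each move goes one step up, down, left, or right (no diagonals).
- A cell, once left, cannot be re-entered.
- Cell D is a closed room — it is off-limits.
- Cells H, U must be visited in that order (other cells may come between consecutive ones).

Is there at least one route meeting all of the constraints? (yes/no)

yes

One route that works: J → I → H → M → R → T → U → O → P.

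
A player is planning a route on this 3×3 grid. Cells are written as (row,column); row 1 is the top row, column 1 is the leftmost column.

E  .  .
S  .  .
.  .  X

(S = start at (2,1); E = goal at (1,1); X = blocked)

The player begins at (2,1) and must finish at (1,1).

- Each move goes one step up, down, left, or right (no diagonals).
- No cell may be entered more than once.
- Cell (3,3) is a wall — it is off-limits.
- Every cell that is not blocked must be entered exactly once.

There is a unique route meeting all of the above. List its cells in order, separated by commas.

Need to visit all 8 open cells exactly once, starting at (2,1) and ending at (1,1).
Cell (3,1) has only two open neighbours ((2,1) and (3,2)), so the path must pass straight through it: one of those is the cell it's entered from and the other is where it exits.
Route from (2,1): down 1 to (3,1), right 1 to (3,2), up 1 to (2,2), right 1 to (2,3), up 1 to (1,3), left 2 to (1,1) — 7 moves in all.
Check: all 8 open cells covered.

(2,1), (3,1), (3,2), (2,2), (2,3), (1,3), (1,2), (1,1)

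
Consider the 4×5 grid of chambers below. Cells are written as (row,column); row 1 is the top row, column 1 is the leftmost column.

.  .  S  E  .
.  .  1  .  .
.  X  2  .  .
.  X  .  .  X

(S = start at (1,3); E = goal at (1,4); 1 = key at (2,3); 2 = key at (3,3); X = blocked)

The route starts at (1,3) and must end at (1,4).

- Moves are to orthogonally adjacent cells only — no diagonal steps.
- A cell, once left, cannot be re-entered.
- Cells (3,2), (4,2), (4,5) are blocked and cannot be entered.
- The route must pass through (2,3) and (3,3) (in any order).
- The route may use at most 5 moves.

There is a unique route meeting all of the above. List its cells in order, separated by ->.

The budget equals the shortest possible length, so every move has to be on a shortest route through the required cells.
Route from (1,3): 2× down (reaching (3,3)), right to (3,4), 2× up (reaching (1,4)) — 5 moves in all.
Check: all required cells visited; 5 ≤ 5 moves.

(1,3) -> (2,3) -> (3,3) -> (3,4) -> (2,4) -> (1,4)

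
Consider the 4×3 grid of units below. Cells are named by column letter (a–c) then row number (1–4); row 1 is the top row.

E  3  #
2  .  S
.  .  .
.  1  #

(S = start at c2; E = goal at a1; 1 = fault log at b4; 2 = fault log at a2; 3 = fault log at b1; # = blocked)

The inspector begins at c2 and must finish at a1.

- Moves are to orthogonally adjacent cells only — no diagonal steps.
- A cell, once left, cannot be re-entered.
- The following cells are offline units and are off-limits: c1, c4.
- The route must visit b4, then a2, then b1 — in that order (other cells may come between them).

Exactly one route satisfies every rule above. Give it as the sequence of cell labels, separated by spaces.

c2 c3 b3 b4 a4 a3 a2 b2 b1 a1

The waypoints must appear in the order b4, a2, b1, with no cell reused.
Route from c2: down 1 to c3, left 1 to b3, down 1 to b4, left 1 to a4, up 2 to a2, right 1 to b2, up 1 to b1, left 1 to a1 — 9 moves in all.
Check: order respected (1 at step 3, 2 at step 6, 3 at step 8).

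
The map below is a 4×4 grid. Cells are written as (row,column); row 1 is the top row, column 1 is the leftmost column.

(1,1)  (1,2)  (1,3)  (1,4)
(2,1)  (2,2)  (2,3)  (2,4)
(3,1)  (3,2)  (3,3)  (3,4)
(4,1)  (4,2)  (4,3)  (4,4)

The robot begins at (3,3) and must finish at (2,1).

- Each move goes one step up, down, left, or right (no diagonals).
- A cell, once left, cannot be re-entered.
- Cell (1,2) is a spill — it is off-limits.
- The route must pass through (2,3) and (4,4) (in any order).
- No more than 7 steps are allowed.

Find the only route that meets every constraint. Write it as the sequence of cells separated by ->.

(3,3) -> (4,3) -> (4,4) -> (3,4) -> (2,4) -> (2,3) -> (2,2) -> (2,1)

The 7-move cap with required stops at (2,3), (4,4) leaves no slack for detours.
Route from (3,3): down to (4,3), right to (4,4), 2× up (reaching (2,4)), 3× left (reaching (2,1)) — 7 moves in all.
Check: all required cells visited; 7 ≤ 7 moves.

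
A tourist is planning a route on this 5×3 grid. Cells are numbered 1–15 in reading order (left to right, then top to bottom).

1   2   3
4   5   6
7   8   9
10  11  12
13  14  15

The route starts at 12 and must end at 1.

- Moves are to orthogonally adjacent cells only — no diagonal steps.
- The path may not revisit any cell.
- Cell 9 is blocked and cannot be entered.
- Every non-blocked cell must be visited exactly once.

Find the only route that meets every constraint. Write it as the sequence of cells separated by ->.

Need to visit all 14 open cells exactly once, starting at 12 and ending at 1.
Cell 6 has only two open neighbours (3 and 5), so the path must pass straight through it: one of those is the cell it's entered from and the other is where it exits.
Route from 12: down to 15, 2× left (reaching 13), up to 10, right to 11, up to 8, left to 7, up to 4, 2× right (reaching 6), up to 3, 2× left (reaching 1) — 13 moves in all.
Check: all 14 open cells covered.

12 -> 15 -> 14 -> 13 -> 10 -> 11 -> 8 -> 7 -> 4 -> 5 -> 6 -> 3 -> 2 -> 1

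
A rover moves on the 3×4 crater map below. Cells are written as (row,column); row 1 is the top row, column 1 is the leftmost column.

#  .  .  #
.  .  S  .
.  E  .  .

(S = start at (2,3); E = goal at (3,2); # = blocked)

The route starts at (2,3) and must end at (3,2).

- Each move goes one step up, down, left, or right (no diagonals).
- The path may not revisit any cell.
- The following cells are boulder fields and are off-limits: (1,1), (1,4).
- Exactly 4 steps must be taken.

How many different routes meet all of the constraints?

3

Need simple routes of exactly 4 moves from (2,3) to (3,2) (Manhattan distance 2, so 1 moves are spent on a detour and 1 undoing it).
Enumerating: (2,3) (1,3) (1,2) (2,2) (3,2) | (2,3) (2,2) (2,1) (3,1) (3,2) | (2,3) (2,4) (3,4) (3,3) (3,2).
That gives 3 routes.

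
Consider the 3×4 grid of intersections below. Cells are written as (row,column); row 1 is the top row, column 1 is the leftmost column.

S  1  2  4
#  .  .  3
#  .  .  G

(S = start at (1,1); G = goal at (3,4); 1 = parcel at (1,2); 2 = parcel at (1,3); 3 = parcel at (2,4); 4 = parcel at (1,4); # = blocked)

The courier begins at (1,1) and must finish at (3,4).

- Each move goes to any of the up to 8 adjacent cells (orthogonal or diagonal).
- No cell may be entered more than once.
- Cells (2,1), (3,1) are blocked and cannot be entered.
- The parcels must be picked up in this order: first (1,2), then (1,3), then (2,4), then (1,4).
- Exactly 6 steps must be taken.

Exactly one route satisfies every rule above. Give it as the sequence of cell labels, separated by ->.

The waypoints must appear in the order (1,2), (1,3), (2,4), (1,4), with no cell reused.
Route from (1,1): 2× right (reaching (1,3)), down-right to (2,4), up to (1,4), down-left to (2,3), down-right to (3,4) — 6 moves in all.
Check: order respected (1 at step 1, 2 at step 2, 3 at step 3, 4 at step 4); 6 moves as required.

(1,1) -> (1,2) -> (1,3) -> (2,4) -> (1,4) -> (2,3) -> (3,4)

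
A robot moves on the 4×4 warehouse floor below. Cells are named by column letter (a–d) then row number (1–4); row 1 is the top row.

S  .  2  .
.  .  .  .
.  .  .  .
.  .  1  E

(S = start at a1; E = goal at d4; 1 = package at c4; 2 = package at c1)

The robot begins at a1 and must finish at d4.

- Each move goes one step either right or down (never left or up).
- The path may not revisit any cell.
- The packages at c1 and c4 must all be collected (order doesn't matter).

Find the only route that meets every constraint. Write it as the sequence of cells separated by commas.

a1, b1, c1, c2, c3, c4, d4

Moves only go right or down, so the column and row indices never decrease.
Route from a1: right 2 to c1, down 3 to c4, right 1 to d4 — 6 moves in all.
Check: all required cells visited.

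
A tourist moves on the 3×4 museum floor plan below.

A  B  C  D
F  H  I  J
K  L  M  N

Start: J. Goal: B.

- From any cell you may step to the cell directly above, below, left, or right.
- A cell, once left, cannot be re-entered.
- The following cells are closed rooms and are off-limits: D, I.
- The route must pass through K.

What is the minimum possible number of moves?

Any route passes through K somewhere between J and B. Summing Manhattan distances along the two legs (J → K → B) gives a lower bound of 4 + 3 = 7 moves.
A route of 7 moves achieves this: J → N → M → L → K → F → A → B.
Since 7 matches the lower bound, it is optimal.

7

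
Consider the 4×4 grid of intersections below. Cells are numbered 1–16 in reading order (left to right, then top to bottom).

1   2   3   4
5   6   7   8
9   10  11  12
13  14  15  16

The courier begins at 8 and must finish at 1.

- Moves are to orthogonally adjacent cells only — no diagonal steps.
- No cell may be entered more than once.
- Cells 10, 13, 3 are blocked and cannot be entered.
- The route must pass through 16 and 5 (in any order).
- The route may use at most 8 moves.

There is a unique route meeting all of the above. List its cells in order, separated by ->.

The budget equals the shortest possible length, so every move has to be on a shortest route through the required cells.
Route from 8: down 2 to 16, left 1 to 15, up 2 to 7, left 2 to 5, up 1 to 1 — 8 moves in all.
Check: all required cells visited; 8 ≤ 8 moves.

8 -> 12 -> 16 -> 15 -> 11 -> 7 -> 6 -> 5 -> 1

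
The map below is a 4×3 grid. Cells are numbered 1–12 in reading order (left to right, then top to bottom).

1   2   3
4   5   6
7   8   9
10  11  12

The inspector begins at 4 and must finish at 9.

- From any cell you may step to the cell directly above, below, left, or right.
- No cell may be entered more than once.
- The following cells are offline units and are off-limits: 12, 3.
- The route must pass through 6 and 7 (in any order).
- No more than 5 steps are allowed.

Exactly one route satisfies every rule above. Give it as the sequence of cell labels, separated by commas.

4, 7, 8, 5, 6, 9

Any route must reach 6 and 7 and still end at 9 within 5 moves, so the order of the required stops is forced.
Route from 4: down to 7, right to 8, up to 5, right to 6, down to 9 — 5 moves in all.
Check: all required cells visited; 5 ≤ 5 moves.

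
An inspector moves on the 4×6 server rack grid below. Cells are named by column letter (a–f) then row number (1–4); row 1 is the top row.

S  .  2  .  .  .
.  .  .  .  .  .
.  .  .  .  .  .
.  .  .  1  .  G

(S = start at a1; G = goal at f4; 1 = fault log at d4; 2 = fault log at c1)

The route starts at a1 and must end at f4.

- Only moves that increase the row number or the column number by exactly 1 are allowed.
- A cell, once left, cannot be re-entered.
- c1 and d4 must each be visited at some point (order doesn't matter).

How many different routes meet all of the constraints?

A right/down-only route from a1 to f4 makes exactly 3 down-moves and 5 right-moves in some order.
With no other constraints that would be C(8,3) = 56 routes.
A monotone route can only reach the required cells in the order c1, d4, so split there and multiply the segment counts: a1→c1: 1; c1→d4: 4; d4→f4: 1; product = 4.
That gives 4 routes.

4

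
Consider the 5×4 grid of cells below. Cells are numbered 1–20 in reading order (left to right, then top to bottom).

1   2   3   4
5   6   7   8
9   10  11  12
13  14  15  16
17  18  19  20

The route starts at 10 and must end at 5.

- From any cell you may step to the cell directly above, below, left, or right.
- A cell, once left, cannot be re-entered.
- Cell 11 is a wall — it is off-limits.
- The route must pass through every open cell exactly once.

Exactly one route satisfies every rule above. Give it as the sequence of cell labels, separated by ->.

Need to visit all 19 open cells exactly once, starting at 10 and ending at 5.
Cell 20 has only two open neighbours (16 and 19), so the path must pass straight through it: one of those is the cell it's entered from and the other is where it exits.
Route from 10: left 1 to 9, down 2 to 17, right 1 to 18, up 1 to 14, right 1 to 15, down 1 to 19, right 1 to 20, up 4 to 4, left 1 to 3, down 1 to 7, left 1 to 6, up 1 to 2, left 1 to 1, down 1 to 5 — 18 moves in all.
Check: all 19 open cells covered.

10 -> 9 -> 13 -> 17 -> 18 -> 14 -> 15 -> 19 -> 20 -> 16 -> 12 -> 8 -> 4 -> 3 -> 7 -> 6 -> 2 -> 1 -> 5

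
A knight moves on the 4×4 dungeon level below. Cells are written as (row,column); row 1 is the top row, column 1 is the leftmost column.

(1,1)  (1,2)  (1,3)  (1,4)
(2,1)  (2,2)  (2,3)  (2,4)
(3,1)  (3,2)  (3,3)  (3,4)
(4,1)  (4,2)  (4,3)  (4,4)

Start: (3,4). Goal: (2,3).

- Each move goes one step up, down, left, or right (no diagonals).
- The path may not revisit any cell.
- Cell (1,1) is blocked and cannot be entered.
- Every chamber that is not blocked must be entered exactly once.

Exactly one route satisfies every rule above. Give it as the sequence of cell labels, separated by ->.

(3,4) -> (4,4) -> (4,3) -> (3,3) -> (3,2) -> (4,2) -> (4,1) -> (3,1) -> (2,1) -> (2,2) -> (1,2) -> (1,3) -> (1,4) -> (2,4) -> (2,3)

Need to visit all 15 open cells exactly once, starting at (3,4) and ending at (2,3).
Route from (3,4): down to (4,4), left to (4,3), up to (3,3), left to (3,2), down to (4,2), left to (4,1), 2× up (reaching (2,1)), right to (2,2), up to (1,2), 2× right (reaching (1,4)), down to (2,4), left to (2,3) — 14 moves in all.
Check: all 15 open cells covered.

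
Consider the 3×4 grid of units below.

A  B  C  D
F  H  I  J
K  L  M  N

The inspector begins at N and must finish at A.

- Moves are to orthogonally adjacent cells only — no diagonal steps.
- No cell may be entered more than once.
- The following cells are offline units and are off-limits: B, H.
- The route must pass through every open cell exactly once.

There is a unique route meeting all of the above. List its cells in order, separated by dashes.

N - J - D - C - I - M - L - K - F - A

Need to visit all 10 open cells exactly once, starting at N and ending at A.
Cell K has only two open neighbours (F and L), so the path must pass straight through it: one of those is the cell it's entered from and the other is where it exits.
Route from N: 2× up (reaching D), left to C, 2× down (reaching M), 2× left (reaching K), 2× up (reaching A) — 9 moves in all.
Check: all 10 open cells covered.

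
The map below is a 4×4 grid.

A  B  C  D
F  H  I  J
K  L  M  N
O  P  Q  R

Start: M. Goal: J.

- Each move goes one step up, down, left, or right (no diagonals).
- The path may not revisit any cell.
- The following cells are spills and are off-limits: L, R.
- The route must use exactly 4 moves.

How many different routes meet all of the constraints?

Need simple routes of exactly 4 moves from M to J (Manhattan distance 2, so 1 moves are spent on a detour and 1 undoing it).
Enumerating: M I C D J.
That gives 1 route.

1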